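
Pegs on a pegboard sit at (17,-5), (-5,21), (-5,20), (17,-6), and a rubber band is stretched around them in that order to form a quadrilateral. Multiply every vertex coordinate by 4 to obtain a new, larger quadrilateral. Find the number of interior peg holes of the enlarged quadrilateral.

341

By the shoelace formula, twice the signed area is |[17·21 − (-5)·(-5)] + [(-5)·20 − (-5)·21] + [(-5)·(-6) − 17·20] + [17·(-5) − 17·(-6)]| = 44, so the area is 22.
The number of boundary lattice points is Σ gcd(|Δx|,|Δy|) = gcd(22,26) + gcd(0,1) + gcd(22,26) + gcd(0,1) = 2+1+2+1 = 6.
Scaling by 4 multiplies the area by 4² = 16 (so the new area is 352) and multiplies the boundary lattice-point count by 4, giving 24.
By Pick's theorem, the interior count of the dilated polygon is 352 − 24/2 + 1 = 341.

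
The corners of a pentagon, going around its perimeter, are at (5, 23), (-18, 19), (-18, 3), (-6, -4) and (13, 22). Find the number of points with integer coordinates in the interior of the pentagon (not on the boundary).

489

Using the shoelace formula, 2A = |(5·19 − (-18)·23) + ((-18)·3 − (-18)·19) + ((-18)·(-4) − (-6)·3) + ((-6)·22 − 13·(-4)) + (13·23 − 5·22)| = 996, so the area is 498.
Along each edge there are gcd(|Δx|,|Δy|)+1 lattice points, so counting each shared vertex once the boundary has gcd(23,4) + gcd(0,16) + gcd(12,7) + gcd(19,26) + gcd(8,1) = 1+16+1+1+1 = 20.
By Pick's theorem A = I + B/2 − 1, so I = 498 − 20/2 + 1 = 489.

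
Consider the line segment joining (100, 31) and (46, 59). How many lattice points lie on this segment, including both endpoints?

3

The number of lattice points on a segment between lattice points is gcd(|Δx|,|Δy|) + 1 = gcd(54,28) + 1 = 2 + 1 = 3.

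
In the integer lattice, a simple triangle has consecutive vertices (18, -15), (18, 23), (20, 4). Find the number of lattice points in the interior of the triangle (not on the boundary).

19

Using the shoelace formula, 2A = |[18·23 − 18·(-15)] + [18·4 − 20·23] + [20·(-15) − 18·4]| = 76, so the area is 38.
Summing gcd(|Δx|,|Δy|) over the edges gives the boundary count: gcd(0,38) + gcd(2,19) + gcd(2,19) = 38+1+1 = 40.
By Pick's theorem A = I + B/2 − 1, so I = 38 − 40/2 + 1 = 19.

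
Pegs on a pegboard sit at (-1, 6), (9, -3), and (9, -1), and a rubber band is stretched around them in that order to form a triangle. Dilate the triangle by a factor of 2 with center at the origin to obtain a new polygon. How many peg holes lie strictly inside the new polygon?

37

Using the shoelace formula, 2A = |[(-1)·(-3) − 9·6] + [9·(-1) − 9·(-3)] + [9·6 − (-1)·(-1)]| = 20, so the area is 10.
Along each edge there are gcd(|Δx|,|Δy|)+1 lattice points, so counting each shared vertex once the boundary has gcd(10,9) + gcd(0,2) + gcd(10,7) = 1+2+1 = 4.
Scaling by 2 multiplies the area by 2² = 4 (so the new area is 40) and multiplies the boundary lattice-point count by 2, giving 8.
By Pick's theorem, the interior count of the dilated polygon is 40 − 8/2 + 1 = 37.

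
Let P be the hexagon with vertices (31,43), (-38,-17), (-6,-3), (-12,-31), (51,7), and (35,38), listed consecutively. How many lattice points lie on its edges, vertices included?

Summing gcd(|Δx|,|Δy|) over the edges gives the boundary count: gcd(69,60) + gcd(32,14) + gcd(6,28) + gcd(63,38) + gcd(16,31) + gcd(4,5) = 3+2+2+1+1+1 = 10.

10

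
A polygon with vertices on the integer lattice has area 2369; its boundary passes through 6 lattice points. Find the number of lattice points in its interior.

Pick's theorem A = I + B/2 − 1 rearranges to I = A − B/2 + 1 = 2369 − 6/2 + 1 = 2367.

2367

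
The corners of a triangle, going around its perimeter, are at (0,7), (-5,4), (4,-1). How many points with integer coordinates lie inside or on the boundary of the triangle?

30

Using the shoelace formula, 2A = |(0·4 − (-5)·7) + ((-5)·(-1) − 4·4) + (4·7 − 0·(-1))| = 52, so the area is 26.
Along each edge there are gcd(|Δx|,|Δy|)+1 lattice points, so counting each shared vertex once the boundary has gcd(5,3) + gcd(9,5) + gcd(4,8) = 1+1+4 = 6.
Pick's theorem gives I = A − B/2 + 1 = 26 − 6/2 + 1 = 24, so the closed region contains I + B = 24 + 6 = 30 lattice points.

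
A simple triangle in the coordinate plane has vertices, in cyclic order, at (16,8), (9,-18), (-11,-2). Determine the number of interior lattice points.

The shoelace formula gives twice the area as |(16·(-18) − 9·8) + (9·(-2) − (-11)·(-18)) + ((-11)·8 − 16·(-2))| = 632, so the area is 316.
The number of boundary lattice points is Σ gcd(|Δx|,|Δy|) = gcd(7,26) + gcd(20,16) + gcd(27,10) = 1+4+1 = 6.
Pick's theorem gives I = A − B/2 + 1 = 316 − 6/2 + 1 = 314.

314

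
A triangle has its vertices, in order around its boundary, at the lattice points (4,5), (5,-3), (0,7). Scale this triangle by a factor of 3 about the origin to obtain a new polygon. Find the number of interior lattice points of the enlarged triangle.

124

By the shoelace formula, twice the signed area is |[4·(-3) − 5·5] + [5·7 − 0·(-3)] + [0·5 − 4·7]| = 30, so the area is 15.
Summing gcd(|Δx|,|Δy|) over the edges gives the boundary count: gcd(1,8) + gcd(5,10) + gcd(4,2) = 1+5+2 = 8.
Scaling by 3 multiplies the area by 3² = 9 (so the new area is 135) and multiplies the boundary lattice-point count by 3, giving 24.
By Pick's theorem, the interior count of the dilated polygon is 135 − 24/2 + 1 = 124.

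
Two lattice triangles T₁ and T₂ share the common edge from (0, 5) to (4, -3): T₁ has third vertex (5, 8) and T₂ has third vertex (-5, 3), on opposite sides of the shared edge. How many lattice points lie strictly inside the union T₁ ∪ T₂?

The union is the simple quadrilateral with vertices (0, 5), (5, 8), (4, -3), (-5, 3) in order.
Using the shoelace formula, 2A = |(0·8 − 5·5) + (5·(-3) − 4·8) + (4·3 − (-5)·(-3)) + ((-5)·5 − 0·3)| = 100, so the area is 50.
Summing gcd(|Δx|,|Δy|) over the edges gives the boundary count: gcd(5,3) + gcd(1,11) + gcd(9,6) + gcd(5,2) = 1+1+3+1 = 6.
By Pick's theorem I = A − B/2 + 1 = 50 − 6/2 + 1 = 48.

48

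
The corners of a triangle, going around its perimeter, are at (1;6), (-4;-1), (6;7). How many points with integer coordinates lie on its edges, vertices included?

The number of boundary lattice points is Σ gcd(|Δx|,|Δy|) = gcd(5,7) + gcd(10,8) + gcd(5,1) = 1+2+1 = 4.

4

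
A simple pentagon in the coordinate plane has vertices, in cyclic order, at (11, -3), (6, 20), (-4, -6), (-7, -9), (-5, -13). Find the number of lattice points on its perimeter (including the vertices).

Along each edge there are gcd(|Δx|,|Δy|)+1 lattice points, so counting each shared vertex once the boundary has gcd(5,23) + gcd(10,26) + gcd(3,3) + gcd(2,4) + gcd(16,10) = 1+2+3+2+2 = 10.

10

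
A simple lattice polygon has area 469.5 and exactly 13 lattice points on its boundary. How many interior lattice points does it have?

464

Pick's theorem A = I + B/2 − 1 rearranges to I = A − B/2 + 1 = 469.5 − 13/2 + 1 = 464.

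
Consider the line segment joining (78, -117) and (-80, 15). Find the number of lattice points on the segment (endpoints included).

3

The number of lattice points on a segment between lattice points is gcd(|Δx|,|Δy|) + 1 = gcd(158,132) + 1 = 2 + 1 = 3.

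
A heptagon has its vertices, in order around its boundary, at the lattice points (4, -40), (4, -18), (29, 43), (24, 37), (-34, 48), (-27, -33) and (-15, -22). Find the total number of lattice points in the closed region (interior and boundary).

3234

The shoelace formula gives twice the area as |(4·(-18) − 4·(-40)) + (4·43 − 29·(-18)) + (29·37 − 24·43) + (24·48 − (-34)·37) + ((-34)·(-33) − (-27)·48) + ((-27)·(-22) − (-15)·(-33)) + ((-15)·(-40) − 4·(-22))| = 6438, so the area is 3219.
Summing gcd(|Δx|,|Δy|) over the edges gives the boundary count: gcd(0,22) + gcd(25,61) + gcd(5,6) + gcd(58,11) + gcd(7,81) + gcd(12,11) + gcd(19,18) = 22+1+1+1+1+1+1 = 28.
Pick's theorem gives I = A − B/2 + 1 = 3219 − 28/2 + 1 = 3206, so the closed region contains I + B = 3206 + 28 = 3234 lattice points.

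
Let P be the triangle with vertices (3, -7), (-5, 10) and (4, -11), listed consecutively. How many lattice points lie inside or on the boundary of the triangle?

The shoelace formula gives twice the area as |[3·10 − (-5)·(-7)] + [(-5)·(-11) − 4·10] + [4·(-7) − 3·(-11)]| = 15, so the area is 15/2.
Along each edge there are gcd(|Δx|,|Δy|)+1 lattice points, so counting each shared vertex once the boundary has gcd(8,17) + gcd(9,21) + gcd(1,4) = 1+3+1 = 5.
Pick's theorem gives I = A − B/2 + 1 = 15/2 − 5/2 + 1 = 6, so the closed region contains I + B = 6 + 5 = 11 lattice points.

11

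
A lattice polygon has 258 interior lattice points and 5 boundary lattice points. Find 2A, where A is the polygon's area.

By Pick's theorem, A = I + B/2 − 1 = 258 + 5/2 − 1 = 519/2.
Hence 2A = 519.

519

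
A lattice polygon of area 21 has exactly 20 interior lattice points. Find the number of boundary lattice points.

Pick's theorem gives A = I + B/2 − 1, so B = 2(A − I + 1) = 2(21 − 20 + 1) = 4.

4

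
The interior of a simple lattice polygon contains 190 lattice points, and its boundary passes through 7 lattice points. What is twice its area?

By Pick's theorem, A = I + B/2 − 1 = 190 + 7/2 − 1 = 385/2.
Hence 2A = 385.

385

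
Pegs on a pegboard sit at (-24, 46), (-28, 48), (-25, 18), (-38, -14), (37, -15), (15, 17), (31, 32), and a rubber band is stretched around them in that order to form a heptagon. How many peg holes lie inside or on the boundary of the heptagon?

2984

Using the shoelace formula, 2A = |[(-24)·48 − (-28)·46] + [(-28)·18 − (-25)·48] + [(-25)·(-14) − (-38)·18] + [(-38)·(-15) − 37·(-14)] + [37·17 − 15·(-15)] + [15·32 − 31·17] + [31·46 − (-24)·32]| = 5955, so the area is 5955/2.
Along each edge there are gcd(|Δx|,|Δy|)+1 lattice points, so counting each shared vertex once the boundary has gcd(4,2) + gcd(3,30) + gcd(13,32) + gcd(75,1) + gcd(22,32) + gcd(16,15) + gcd(55,14) = 2+3+1+1+2+1+1 = 11.
Pick's theorem gives I = A − B/2 + 1 = 5955/2 − 11/2 + 1 = 2973, so the closed region contains I + B = 2973 + 11 = 2984 lattice points.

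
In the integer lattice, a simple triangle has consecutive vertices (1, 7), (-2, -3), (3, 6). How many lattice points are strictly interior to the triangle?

11

By the shoelace formula, twice the signed area is |[1·(-3) − (-2)·7] + [(-2)·6 − 3·(-3)] + [3·7 − 1·6]| = 23, so the area is 11.5.
Along each edge there are gcd(|Δx|,|Δy|)+1 lattice points, so counting each shared vertex once the boundary has gcd(3,10) + gcd(5,9) + gcd(2,1) = 1+1+1 = 3.
Pick's theorem gives I = A − B/2 + 1 = 11.5 − 3/2 + 1 = 11.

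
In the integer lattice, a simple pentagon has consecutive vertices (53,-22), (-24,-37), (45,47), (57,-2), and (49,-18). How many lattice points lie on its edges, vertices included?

Summing gcd(|Δx|,|Δy|) over the edges gives the boundary count: gcd(77,15) + gcd(69,84) + gcd(12,49) + gcd(8,16) + gcd(4,4) = 1+3+1+8+4 = 17.

17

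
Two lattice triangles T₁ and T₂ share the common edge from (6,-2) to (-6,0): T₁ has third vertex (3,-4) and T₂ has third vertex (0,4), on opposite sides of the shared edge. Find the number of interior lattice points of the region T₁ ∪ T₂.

41

The union is the simple quadrilateral with vertices (6,-2), (3,-4), (-6,0), (0,4) in order.
Using the shoelace formula, 2A = |(6·(-4) − 3·(-2)) + (3·0 − (-6)·(-4)) + ((-6)·4 − 0·0) + (0·(-2) − 6·4)| = 90, so the area is 45.
Summing gcd(|Δx|,|Δy|) over the edges gives the boundary count: gcd(3,2) + gcd(9,4) + gcd(6,4) + gcd(6,6) = 1+1+2+6 = 10.
By Pick's theorem I = A − B/2 + 1 = 45 − 10/2 + 1 = 41.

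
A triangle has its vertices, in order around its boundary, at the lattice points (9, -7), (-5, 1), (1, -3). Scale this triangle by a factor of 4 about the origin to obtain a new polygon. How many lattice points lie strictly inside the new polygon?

49

The shoelace formula gives twice the area as |(9·1 − (-5)·(-7)) + ((-5)·(-3) − 1·1) + (1·(-7) − 9·(-3))| = 8, so the area is 4.
Along each edge there are gcd(|Δx|,|Δy|)+1 lattice points, so counting each shared vertex once the boundary has gcd(14,8) + gcd(6,4) + gcd(8,4) = 2+2+4 = 8.
Scaling by 4 multiplies the area by 4² = 16 (so the new area is 64) and multiplies the boundary lattice-point count by 4, giving 32.
By Pick's theorem, the interior count of the dilated polygon is 64 − 32/2 + 1 = 49.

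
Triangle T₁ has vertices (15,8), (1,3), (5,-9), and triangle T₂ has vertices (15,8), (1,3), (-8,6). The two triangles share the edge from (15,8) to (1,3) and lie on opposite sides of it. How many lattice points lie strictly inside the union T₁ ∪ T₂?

134

The union is the simple quadrilateral with vertices (15,8), (5,-9), (1,3), (-8,6) in order.
By the shoelace formula, twice the signed area is |[15·(-9) − 5·8] + [5·3 − 1·(-9)] + [1·6 − (-8)·3] + [(-8)·8 − 15·6]| = 275, so the area is 137.5.
Summing gcd(|Δx|,|Δy|) over the edges gives the boundary count: gcd(10,17) + gcd(4,12) + gcd(9,3) + gcd(23,2) = 1+4+3+1 = 9.
By Pick's theorem I = A − B/2 + 1 = 137.5 − 9/2 + 1 = 134.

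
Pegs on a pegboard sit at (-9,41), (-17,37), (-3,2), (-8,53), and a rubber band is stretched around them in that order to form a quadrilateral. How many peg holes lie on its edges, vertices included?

Along each edge there are gcd(|Δx|,|Δy|)+1 lattice points, so counting each shared vertex once the boundary has gcd(8,4) + gcd(14,35) + gcd(5,51) + gcd(1,12) = 4+7+1+1 = 13.

13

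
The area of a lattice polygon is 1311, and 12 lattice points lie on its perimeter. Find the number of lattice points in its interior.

1306

Pick's theorem A = I + B/2 − 1 rearranges to I = A − B/2 + 1 = 1311 − 12/2 + 1 = 1306.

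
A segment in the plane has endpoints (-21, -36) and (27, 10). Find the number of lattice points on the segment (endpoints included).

The number of lattice points on a segment between lattice points is gcd(|Δx|,|Δy|) + 1 = gcd(48,46) + 1 = 2 + 1 = 3.

3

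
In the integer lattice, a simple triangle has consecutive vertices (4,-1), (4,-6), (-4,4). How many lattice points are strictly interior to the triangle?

17

The shoelace formula gives twice the area as |[4·(-6) − 4·(-1)] + [4·4 − (-4)·(-6)] + [(-4)·(-1) − 4·4]| = 40, so the area is 20.
Summing gcd(|Δx|,|Δy|) over the edges gives the boundary count: gcd(0,5) + gcd(8,10) + gcd(8,5) = 5+2+1 = 8.
By Pick's theorem A = I + B/2 − 1, so I = 20 − 8/2 + 1 = 17.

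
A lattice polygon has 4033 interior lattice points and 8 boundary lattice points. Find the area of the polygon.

4036

Pick's theorem states A = I + B/2 − 1, so A = 4033 + 8/2 − 1 = 4036.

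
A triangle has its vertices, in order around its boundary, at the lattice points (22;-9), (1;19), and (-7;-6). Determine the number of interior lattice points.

By the shoelace formula, twice the signed area is |[22·19 − 1·(-9)] + [1·(-6) − (-7)·19] + [(-7)·(-9) − 22·(-6)]| = 749, so the area is 374.5.
The number of boundary lattice points is Σ gcd(|Δx|,|Δy|) = gcd(21,28) + gcd(8,25) + gcd(29,3) = 7+1+1 = 9.
By Pick's theorem A = I + B/2 − 1, so I = 374.5 − 9/2 + 1 = 371.

371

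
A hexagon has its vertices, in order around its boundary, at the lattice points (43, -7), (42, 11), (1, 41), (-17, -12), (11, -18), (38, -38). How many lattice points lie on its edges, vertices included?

7

Summing gcd(|Δx|,|Δy|) over the edges gives the boundary count: gcd(1,18) + gcd(41,30) + gcd(18,53) + gcd(28,6) + gcd(27,20) + gcd(5,31) = 1+1+1+2+1+1 = 7.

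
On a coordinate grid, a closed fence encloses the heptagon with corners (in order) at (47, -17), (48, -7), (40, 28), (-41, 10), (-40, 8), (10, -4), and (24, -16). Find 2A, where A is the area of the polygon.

Using the shoelace formula, 2A = |[47·(-7) − 48·(-17)] + [48·28 − 40·(-7)] + [40·10 − (-41)·28] + [(-41)·8 − (-40)·10] + [(-40)·(-4) − 10·8] + [10·(-16) − 24·(-4)] + [24·(-17) − 47·(-16)]| = 4091, so the area is 2045.5.

4091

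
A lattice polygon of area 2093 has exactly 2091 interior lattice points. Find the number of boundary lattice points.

6

Pick's theorem gives A = I + B/2 − 1, so B = 2(A − I + 1) = 2(2093 − 2091 + 1) = 6.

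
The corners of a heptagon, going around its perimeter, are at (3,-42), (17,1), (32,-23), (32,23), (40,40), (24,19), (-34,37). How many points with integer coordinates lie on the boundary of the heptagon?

The number of boundary lattice points is Σ gcd(|Δx|,|Δy|) = gcd(14,43) + gcd(15,24) + gcd(0,46) + gcd(8,17) + gcd(16,21) + gcd(58,18) + gcd(37,79) = 1+3+46+1+1+2+1 = 55.

55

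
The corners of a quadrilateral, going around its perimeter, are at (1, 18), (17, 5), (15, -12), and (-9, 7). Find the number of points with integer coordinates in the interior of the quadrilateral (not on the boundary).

375

Using the shoelace formula, 2A = |[1·5 − 17·18] + [17·(-12) − 15·5] + [15·7 − (-9)·(-12)] + [(-9)·18 − 1·7]| = 752, so the area is 376.
Along each edge there are gcd(|Δx|,|Δy|)+1 lattice points, so counting each shared vertex once the boundary has gcd(16,13) + gcd(2,17) + gcd(24,19) + gcd(10,11) = 1+1+1+1 = 4.
Pick's theorem gives I = A − B/2 + 1 = 376 − 4/2 + 1 = 375.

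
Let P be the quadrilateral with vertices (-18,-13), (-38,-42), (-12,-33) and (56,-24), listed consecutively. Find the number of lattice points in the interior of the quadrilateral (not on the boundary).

By the shoelace formula, twice the signed area is |[(-18)·(-42) − (-38)·(-13)] + [(-38)·(-33) − (-12)·(-42)] + [(-12)·(-24) − 56·(-33)] + [56·(-13) − (-18)·(-24)]| = 1988, so the area is 994.
Summing gcd(|Δx|,|Δy|) over the edges gives the boundary count: gcd(20,29) + gcd(26,9) + gcd(68,9) + gcd(74,11) = 1+1+1+1 = 4.
By Pick's theorem A = I + B/2 − 1, so I = 994 − 4/2 + 1 = 993.

993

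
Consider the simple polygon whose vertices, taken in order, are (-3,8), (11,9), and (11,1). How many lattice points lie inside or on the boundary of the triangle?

65

Using the shoelace formula, 2A = |((-3)·9 − 11·8) + (11·1 − 11·9) + (11·8 − (-3)·1)| = 112, so the area is 56.
Summing gcd(|Δx|,|Δy|) over the edges gives the boundary count: gcd(14,1) + gcd(0,8) + gcd(14,7) = 1+8+7 = 16.
Pick's theorem gives I = A − B/2 + 1 = 56 − 16/2 + 1 = 49, so the closed region contains I + B = 49 + 16 = 65 lattice points.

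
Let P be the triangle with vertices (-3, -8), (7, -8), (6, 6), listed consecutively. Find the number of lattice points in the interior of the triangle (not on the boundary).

65

The shoelace formula gives twice the area as |[(-3)·(-8) − 7·(-8)] + [7·6 − 6·(-8)] + [6·(-8) − (-3)·6]| = 140, so the area is 70.
Summing gcd(|Δx|,|Δy|) over the edges gives the boundary count: gcd(10,0) + gcd(1,14) + gcd(9,14) = 10+1+1 = 12.
Pick's theorem gives I = A − B/2 + 1 = 70 − 12/2 + 1 = 65.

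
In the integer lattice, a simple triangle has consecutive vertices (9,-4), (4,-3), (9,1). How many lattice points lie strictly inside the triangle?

By the shoelace formula, twice the signed area is |(9·(-3) − 4·(-4)) + (4·1 − 9·(-3)) + (9·(-4) − 9·1)| = 25, so the area is 12.5.
Summing gcd(|Δx|,|Δy|) over the edges gives the boundary count: gcd(5,1) + gcd(5,4) + gcd(0,5) = 1+1+5 = 7.
Pick's theorem gives I = A − B/2 + 1 = 12.5 − 7/2 + 1 = 10.

10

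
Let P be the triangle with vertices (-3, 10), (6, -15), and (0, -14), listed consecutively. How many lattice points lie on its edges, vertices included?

The number of boundary lattice points is Σ gcd(|Δx|,|Δy|) = gcd(9,25) + gcd(6,1) + gcd(3,24) = 1+1+3 = 5.

5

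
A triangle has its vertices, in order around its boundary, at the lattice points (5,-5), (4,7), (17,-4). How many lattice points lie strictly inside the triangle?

72

The shoelace formula gives twice the area as |(5·7 − 4·(-5)) + (4·(-4) − 17·7) + (17·(-5) − 5·(-4))| = 145, so the area is 72.5.
Along each edge there are gcd(|Δx|,|Δy|)+1 lattice points, so counting each shared vertex once the boundary has gcd(1,12) + gcd(13,11) + gcd(12,1) = 1+1+1 = 3.
By Pick's theorem A = I + B/2 − 1, so I = 72.5 − 3/2 + 1 = 72.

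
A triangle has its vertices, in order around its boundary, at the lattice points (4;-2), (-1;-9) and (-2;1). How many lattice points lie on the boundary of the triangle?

Along each edge there are gcd(|Δx|,|Δy|)+1 lattice points, so counting each shared vertex once the boundary has gcd(5,7) + gcd(1,10) + gcd(6,3) = 1+1+3 = 5.

5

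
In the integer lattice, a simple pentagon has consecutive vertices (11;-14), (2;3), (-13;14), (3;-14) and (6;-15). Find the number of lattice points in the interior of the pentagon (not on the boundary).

Using the shoelace formula, 2A = |(11·3 − 2·(-14)) + (2·14 − (-13)·3) + ((-13)·(-14) − 3·14) + (3·(-15) − 6·(-14)) + (6·(-14) − 11·(-15))| = 388, so the area is 194.
Summing gcd(|Δx|,|Δy|) over the edges gives the boundary count: gcd(9,17) + gcd(15,11) + gcd(16,28) + gcd(3,1) + gcd(5,1) = 1+1+4+1+1 = 8.
By Pick's theorem A = I + B/2 − 1, so I = 194 − 8/2 + 1 = 191.

191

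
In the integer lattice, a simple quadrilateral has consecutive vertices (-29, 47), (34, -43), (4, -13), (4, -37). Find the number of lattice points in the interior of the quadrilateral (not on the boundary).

769

The shoelace formula gives twice the area as |((-29)·(-43) − 34·47) + (34·(-13) − 4·(-43)) + (4·(-37) − 4·(-13)) + (4·47 − (-29)·(-37))| = 1602, so the area is 801.
Along each edge there are gcd(|Δx|,|Δy|)+1 lattice points, so counting each shared vertex once the boundary has gcd(63,90) + gcd(30,30) + gcd(0,24) + gcd(33,84) = 9+30+24+3 = 66.
By Pick's theorem A = I + B/2 − 1, so I = 801 − 66/2 + 1 = 769.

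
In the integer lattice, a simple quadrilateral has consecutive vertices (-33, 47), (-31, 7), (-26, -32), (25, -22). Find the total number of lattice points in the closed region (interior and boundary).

2114

By the shoelace formula, twice the signed area is |((-33)·7 − (-31)·47) + ((-31)·(-32) − (-26)·7) + ((-26)·(-22) − 25·(-32)) + (25·47 − (-33)·(-22))| = 4221, so the area is 2110.5.
The number of boundary lattice points is Σ gcd(|Δx|,|Δy|) = gcd(2,40) + gcd(5,39) + gcd(51,10) + gcd(58,69) = 2+1+1+1 = 5.
Pick's theorem gives I = A − B/2 + 1 = 2110.5 − 5/2 + 1 = 2109, so the closed region contains I + B = 2109 + 5 = 2114 lattice points.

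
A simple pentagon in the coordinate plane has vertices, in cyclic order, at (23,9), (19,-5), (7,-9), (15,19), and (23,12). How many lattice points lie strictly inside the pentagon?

234

The shoelace formula gives twice the area as |(23·(-5) − 19·9) + (19·(-9) − 7·(-5)) + (7·19 − 15·(-9)) + (15·12 − 23·19) + (23·9 − 23·12)| = 480, so the area is 240.
Along each edge there are gcd(|Δx|,|Δy|)+1 lattice points, so counting each shared vertex once the boundary has gcd(4,14) + gcd(12,4) + gcd(8,28) + gcd(8,7) + gcd(0,3) = 2+4+4+1+3 = 14.
Pick's theorem gives I = A − B/2 + 1 = 240 − 14/2 + 1 = 234.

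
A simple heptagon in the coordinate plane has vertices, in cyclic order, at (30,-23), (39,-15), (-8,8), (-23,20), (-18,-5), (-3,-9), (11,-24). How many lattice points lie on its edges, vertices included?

Along each edge there are gcd(|Δx|,|Δy|)+1 lattice points, so counting each shared vertex once the boundary has gcd(9,8) + gcd(47,23) + gcd(15,12) + gcd(5,25) + gcd(15,4) + gcd(14,15) + gcd(19,1) = 1+1+3+5+1+1+1 = 13.

13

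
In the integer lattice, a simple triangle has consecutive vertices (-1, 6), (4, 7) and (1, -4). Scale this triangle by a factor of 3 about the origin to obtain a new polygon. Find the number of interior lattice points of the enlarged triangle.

By the shoelace formula, twice the signed area is |[(-1)·7 − 4·6] + [4·(-4) − 1·7] + [1·6 − (-1)·(-4)]| = 52, so the area is 26.
Summing gcd(|Δx|,|Δy|) over the edges gives the boundary count: gcd(5,1) + gcd(3,11) + gcd(2,10) = 1+1+2 = 4.
Scaling by 3 multiplies the area by 3² = 9 (so the new area is 234) and multiplies the boundary lattice-point count by 3, giving 12.
By Pick's theorem, the interior count of the dilated polygon is 234 − 12/2 + 1 = 229.

229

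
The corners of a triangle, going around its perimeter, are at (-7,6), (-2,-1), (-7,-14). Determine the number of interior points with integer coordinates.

40

The shoelace formula gives twice the area as |[(-7)·(-1) − (-2)·6] + [(-2)·(-14) − (-7)·(-1)] + [(-7)·6 − (-7)·(-14)]| = 100, so the area is 50.
The number of boundary lattice points is Σ gcd(|Δx|,|Δy|) = gcd(5,7) + gcd(5,13) + gcd(0,20) = 1+1+20 = 22.
By Pick's theorem A = I + B/2 − 1, so I = 50 − 22/2 + 1 = 40.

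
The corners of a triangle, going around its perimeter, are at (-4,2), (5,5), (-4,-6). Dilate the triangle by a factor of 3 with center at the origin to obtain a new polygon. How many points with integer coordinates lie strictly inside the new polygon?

307

Using the shoelace formula, 2A = |((-4)·5 − 5·2) + (5·(-6) − (-4)·5) + ((-4)·2 − (-4)·(-6))| = 72, so the area is 36.
The number of boundary lattice points is Σ gcd(|Δx|,|Δy|) = gcd(9,3) + gcd(9,11) + gcd(0,8) = 3+1+8 = 12.
Scaling by 3 multiplies the area by 3² = 9 (so the new area is 324) and multiplies the boundary lattice-point count by 3, giving 36.
By Pick's theorem, the interior count of the dilated polygon is 324 − 36/2 + 1 = 307.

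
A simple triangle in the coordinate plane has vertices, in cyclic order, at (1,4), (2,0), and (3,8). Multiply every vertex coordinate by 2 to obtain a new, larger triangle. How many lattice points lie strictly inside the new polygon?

By the shoelace formula, twice the signed area is |[1·0 − 2·4] + [2·8 − 3·0] + [3·4 − 1·8]| = 12, so the area is 6.
The number of boundary lattice points is Σ gcd(|Δx|,|Δy|) = gcd(1,4) + gcd(1,8) + gcd(2,4) = 1+1+2 = 4.
Scaling by 2 multiplies the area by 2² = 4 (so the new area is 24) and multiplies the boundary lattice-point count by 2, giving 8.
By Pick's theorem, the interior count of the dilated polygon is 24 − 8/2 + 1 = 21.

21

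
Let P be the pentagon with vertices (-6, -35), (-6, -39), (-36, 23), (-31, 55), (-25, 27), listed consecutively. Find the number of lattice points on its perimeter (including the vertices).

10

Along each edge there are gcd(|Δx|,|Δy|)+1 lattice points, so counting each shared vertex once the boundary has gcd(0,4) + gcd(30,62) + gcd(5,32) + gcd(6,28) + gcd(19,62) = 4+2+1+2+1 = 10.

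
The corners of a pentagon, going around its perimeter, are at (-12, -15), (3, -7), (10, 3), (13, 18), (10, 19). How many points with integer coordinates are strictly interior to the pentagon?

244

The shoelace formula gives twice the area as |((-12)·(-7) − 3·(-15)) + (3·3 − 10·(-7)) + (10·18 − 13·3) + (13·19 − 10·18) + (10·(-15) − (-12)·19)| = 494, so the area is 247.
Along each edge there are gcd(|Δx|,|Δy|)+1 lattice points, so counting each shared vertex once the boundary has gcd(15,8) + gcd(7,10) + gcd(3,15) + gcd(3,1) + gcd(22,34) = 1+1+3+1+2 = 8.
Pick's theorem gives I = A − B/2 + 1 = 247 − 8/2 + 1 = 244.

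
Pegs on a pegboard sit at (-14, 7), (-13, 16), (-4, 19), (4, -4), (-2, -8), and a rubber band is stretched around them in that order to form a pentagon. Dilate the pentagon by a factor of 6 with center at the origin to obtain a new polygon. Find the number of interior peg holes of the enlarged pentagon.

Using the shoelace formula, 2A = |((-14)·16 − (-13)·7) + ((-13)·19 − (-4)·16) + ((-4)·(-4) − 4·19) + (4·(-8) − (-2)·(-4)) + ((-2)·7 − (-14)·(-8))| = 542, so the area is 271.
The number of boundary lattice points is Σ gcd(|Δx|,|Δy|) = gcd(1,9) + gcd(9,3) + gcd(8,23) + gcd(6,4) + gcd(12,15) = 1+3+1+2+3 = 10.
Scaling by 6 multiplies the area by 6² = 36 (so the new area is 9756) and multiplies the boundary lattice-point count by 6, giving 60.
By Pick's theorem, the interior count of the dilated polygon is 9756 − 60/2 + 1 = 9727.

9727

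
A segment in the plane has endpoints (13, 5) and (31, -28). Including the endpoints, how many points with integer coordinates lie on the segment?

The number of lattice points on a segment between lattice points is gcd(|Δx|,|Δy|) + 1 = gcd(18,33) + 1 = 3 + 1 = 4.

4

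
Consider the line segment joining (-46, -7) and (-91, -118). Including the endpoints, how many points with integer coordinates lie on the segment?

The number of lattice points on a segment between lattice points is gcd(|Δx|,|Δy|) + 1 = gcd(45,111) + 1 = 3 + 1 = 4.

4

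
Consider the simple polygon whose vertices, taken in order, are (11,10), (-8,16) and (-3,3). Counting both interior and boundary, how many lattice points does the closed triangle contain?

114

By the shoelace formula, twice the signed area is |[11·16 − (-8)·10] + [(-8)·3 − (-3)·16] + [(-3)·10 − 11·3]| = 217, so the area is 217/2.
Along each edge there are gcd(|Δx|,|Δy|)+1 lattice points, so counting each shared vertex once the boundary has gcd(19,6) + gcd(5,13) + gcd(14,7) = 1+1+7 = 9.
Pick's theorem gives I = A − B/2 + 1 = 217/2 − 9/2 + 1 = 105, so the closed region contains I + B = 105 + 9 = 114 lattice points.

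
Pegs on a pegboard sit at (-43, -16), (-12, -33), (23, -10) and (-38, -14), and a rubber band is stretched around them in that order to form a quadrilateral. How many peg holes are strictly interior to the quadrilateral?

704

By the shoelace formula, twice the signed area is |((-43)·(-33) − (-12)·(-16)) + ((-12)·(-10) − 23·(-33)) + (23·(-14) − (-38)·(-10)) + ((-38)·(-16) − (-43)·(-14))| = 1410, so the area is 705.
Summing gcd(|Δx|,|Δy|) over the edges gives the boundary count: gcd(31,17) + gcd(35,23) + gcd(61,4) + gcd(5,2) = 1+1+1+1 = 4.
By Pick's theorem A = I + B/2 − 1, so I = 705 − 4/2 + 1 = 704.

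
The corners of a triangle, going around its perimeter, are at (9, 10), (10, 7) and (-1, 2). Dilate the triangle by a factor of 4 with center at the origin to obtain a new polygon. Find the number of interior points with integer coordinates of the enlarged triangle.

The shoelace formula gives twice the area as |(9·7 − 10·10) + (10·2 − (-1)·7) + ((-1)·10 − 9·2)| = 38, so the area is 19.
Along each edge there are gcd(|Δx|,|Δy|)+1 lattice points, so counting each shared vertex once the boundary has gcd(1,3) + gcd(11,5) + gcd(10,8) = 1+1+2 = 4.
Scaling by 4 multiplies the area by 4² = 16 (so the new area is 304) and multiplies the boundary lattice-point count by 4, giving 16.
By Pick's theorem, the interior count of the dilated polygon is 304 − 16/2 + 1 = 297.

297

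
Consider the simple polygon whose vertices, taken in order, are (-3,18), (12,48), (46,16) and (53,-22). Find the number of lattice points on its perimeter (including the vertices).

26

Along each edge there are gcd(|Δx|,|Δy|)+1 lattice points, so counting each shared vertex once the boundary has gcd(15,30) + gcd(34,32) + gcd(7,38) + gcd(56,40) = 15+2+1+8 = 26.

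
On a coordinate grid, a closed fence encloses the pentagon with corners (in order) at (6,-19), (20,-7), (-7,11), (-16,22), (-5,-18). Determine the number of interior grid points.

560

The shoelace formula gives twice the area as |[6·(-7) − 20·(-19)] + [20·11 − (-7)·(-7)] + [(-7)·22 − (-16)·11] + [(-16)·(-18) − (-5)·22] + [(-5)·(-19) − 6·(-18)]| = 1132, so the area is 566.
Summing gcd(|Δx|,|Δy|) over the edges gives the boundary count: gcd(14,12) + gcd(27,18) + gcd(9,11) + gcd(11,40) + gcd(11,1) = 2+9+1+1+1 = 14.
By Pick's theorem A = I + B/2 − 1, so I = 566 − 14/2 + 1 = 560.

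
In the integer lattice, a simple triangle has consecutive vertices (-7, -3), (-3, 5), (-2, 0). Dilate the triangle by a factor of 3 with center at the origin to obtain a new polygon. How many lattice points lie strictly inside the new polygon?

By the shoelace formula, twice the signed area is |((-7)·5 − (-3)·(-3)) + ((-3)·0 − (-2)·5) + ((-2)·(-3) − (-7)·0)| = 28, so the area is 14.
Along each edge there are gcd(|Δx|,|Δy|)+1 lattice points, so counting each shared vertex once the boundary has gcd(4,8) + gcd(1,5) + gcd(5,3) = 4+1+1 = 6.
Scaling by 3 multiplies the area by 3² = 9 (so the new area is 126) and multiplies the boundary lattice-point count by 3, giving 18.
By Pick's theorem, the interior count of the dilated polygon is 126 − 18/2 + 1 = 118.

118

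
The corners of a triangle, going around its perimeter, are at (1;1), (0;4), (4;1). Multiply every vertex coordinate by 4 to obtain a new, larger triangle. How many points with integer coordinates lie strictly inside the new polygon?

Using the shoelace formula, 2A = |(1·4 − 0·1) + (0·1 − 4·4) + (4·1 − 1·1)| = 9, so the area is 4.5.
The number of boundary lattice points is Σ gcd(|Δx|,|Δy|) = gcd(1,3) + gcd(4,3) + gcd(3,0) = 1+1+3 = 5.
Scaling by 4 multiplies the area by 4² = 16 (so the new area is 72) and multiplies the boundary lattice-point count by 4, giving 20.
By Pick's theorem, the interior count of the dilated polygon is 72 − 20/2 + 1 = 63.

63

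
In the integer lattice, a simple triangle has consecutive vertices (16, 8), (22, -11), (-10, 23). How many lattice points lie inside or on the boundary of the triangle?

By the shoelace formula, twice the signed area is |[16·(-11) − 22·8] + [22·23 − (-10)·(-11)] + [(-10)·8 − 16·23]| = 404, so the area is 202.
The number of boundary lattice points is Σ gcd(|Δx|,|Δy|) = gcd(6,19) + gcd(32,34) + gcd(26,15) = 1+2+1 = 4.
Pick's theorem gives I = A − B/2 + 1 = 202 − 4/2 + 1 = 201, so the closed region contains I + B = 201 + 4 = 205 lattice points.

205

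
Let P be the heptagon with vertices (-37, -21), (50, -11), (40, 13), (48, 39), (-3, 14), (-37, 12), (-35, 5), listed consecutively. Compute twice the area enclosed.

Using the shoelace formula, 2A = |[(-37)·(-11) − 50·(-21)] + [50·13 − 40·(-11)] + [40·39 − 48·13] + [48·14 − (-3)·39] + [(-3)·12 − (-37)·14] + [(-37)·5 − (-35)·12] + [(-35)·(-21) − (-37)·5]| = 5909, so the area is 2954.5.

5909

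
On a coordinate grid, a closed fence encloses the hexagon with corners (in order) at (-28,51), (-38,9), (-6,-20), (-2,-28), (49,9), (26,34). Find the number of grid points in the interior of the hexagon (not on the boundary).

By the shoelace formula, twice the signed area is |[(-28)·9 − (-38)·51] + [(-38)·(-20) − (-6)·9] + [(-6)·(-28) − (-2)·(-20)] + [(-2)·9 − 49·(-28)] + [49·34 − 26·9] + [26·51 − (-28)·34]| = 7692, so the area is 3846.
The number of boundary lattice points is Σ gcd(|Δx|,|Δy|) = gcd(10,42) + gcd(32,29) + gcd(4,8) + gcd(51,37) + gcd(23,25) + gcd(54,17) = 2+1+4+1+1+1 = 10.
By Pick's theorem A = I + B/2 − 1, so I = 3846 − 10/2 + 1 = 3842.

3842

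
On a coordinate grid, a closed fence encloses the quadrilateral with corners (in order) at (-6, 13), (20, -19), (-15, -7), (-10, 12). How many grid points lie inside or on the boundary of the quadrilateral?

443

The shoelace formula gives twice the area as |[(-6)·(-19) − 20·13] + [20·(-7) − (-15)·(-19)] + [(-15)·12 − (-10)·(-7)] + [(-10)·13 − (-6)·12]| = 879, so the area is 439.5.
Along each edge there are gcd(|Δx|,|Δy|)+1 lattice points, so counting each shared vertex once the boundary has gcd(26,32) + gcd(35,12) + gcd(5,19) + gcd(4,1) = 2+1+1+1 = 5.
Pick's theorem gives I = A − B/2 + 1 = 439.5 − 5/2 + 1 = 438, so the closed region contains I + B = 438 + 5 = 443 lattice points.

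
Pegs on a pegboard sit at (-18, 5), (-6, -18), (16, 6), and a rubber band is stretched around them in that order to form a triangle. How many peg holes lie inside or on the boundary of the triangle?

400

The shoelace formula gives twice the area as |((-18)·(-18) − (-6)·5) + ((-6)·6 − 16·(-18)) + (16·5 − (-18)·6)| = 794, so the area is 397.
Summing gcd(|Δx|,|Δy|) over the edges gives the boundary count: gcd(12,23) + gcd(22,24) + gcd(34,1) = 1+2+1 = 4.
Pick's theorem gives I = A − B/2 + 1 = 397 − 4/2 + 1 = 396, so the closed region contains I + B = 396 + 4 = 400 lattice points.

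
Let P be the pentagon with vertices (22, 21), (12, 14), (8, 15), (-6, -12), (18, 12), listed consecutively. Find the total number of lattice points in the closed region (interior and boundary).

203

The shoelace formula gives twice the area as |[22·14 − 12·21] + [12·15 − 8·14] + [8·(-12) − (-6)·15] + [(-6)·12 − 18·(-12)] + [18·21 − 22·12]| = 376, so the area is 188.
Summing gcd(|Δx|,|Δy|) over the edges gives the boundary count: gcd(10,7) + gcd(4,1) + gcd(14,27) + gcd(24,24) + gcd(4,9) = 1+1+1+24+1 = 28.
Pick's theorem gives I = A − B/2 + 1 = 188 − 28/2 + 1 = 175, so the closed region contains I + B = 175 + 28 = 203 lattice points.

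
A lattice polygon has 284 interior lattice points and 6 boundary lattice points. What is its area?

286

By Pick's theorem, A = I + B/2 − 1 = 284 + 6/2 − 1 = 286.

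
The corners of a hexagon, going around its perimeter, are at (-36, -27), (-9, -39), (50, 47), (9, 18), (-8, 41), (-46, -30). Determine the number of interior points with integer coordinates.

2980

Using the shoelace formula, 2A = |[(-36)·(-39) − (-9)·(-27)] + [(-9)·47 − 50·(-39)] + [50·18 − 9·47] + [9·41 − (-8)·18] + [(-8)·(-30) − (-46)·41] + [(-46)·(-27) − (-36)·(-30)]| = 5966, so the area is 2983.
Along each edge there are gcd(|Δx|,|Δy|)+1 lattice points, so counting each shared vertex once the boundary has gcd(27,12) + gcd(59,86) + gcd(41,29) + gcd(17,23) + gcd(38,71) + gcd(10,3) = 3+1+1+1+1+1 = 8.
Pick's theorem gives I = A − B/2 + 1 = 2983 − 8/2 + 1 = 2980.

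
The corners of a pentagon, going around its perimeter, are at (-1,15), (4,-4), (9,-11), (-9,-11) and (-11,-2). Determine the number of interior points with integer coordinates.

256

Using the shoelace formula, 2A = |[(-1)·(-4) − 4·15] + [4·(-11) − 9·(-4)] + [9·(-11) − (-9)·(-11)] + [(-9)·(-2) − (-11)·(-11)] + [(-11)·15 − (-1)·(-2)]| = 532, so the area is 266.
Summing gcd(|Δx|,|Δy|) over the edges gives the boundary count: gcd(5,19) + gcd(5,7) + gcd(18,0) + gcd(2,9) + gcd(10,17) = 1+1+18+1+1 = 22.
Pick's theorem gives I = A − B/2 + 1 = 266 − 22/2 + 1 = 256.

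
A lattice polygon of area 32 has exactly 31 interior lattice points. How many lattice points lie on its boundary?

4

Pick's theorem gives A = I + B/2 − 1, so B = 2(A − I + 1) = 2(32 − 31 + 1) = 4.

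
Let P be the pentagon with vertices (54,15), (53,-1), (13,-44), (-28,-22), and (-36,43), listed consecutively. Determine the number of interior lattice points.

4770

Using the shoelace formula, 2A = |(54·(-1) − 53·15) + (53·(-44) − 13·(-1)) + (13·(-22) − (-28)·(-44)) + ((-28)·43 − (-36)·(-22)) + ((-36)·15 − 54·43)| = 9544, so the area is 4772.
Summing gcd(|Δx|,|Δy|) over the edges gives the boundary count: gcd(1,16) + gcd(40,43) + gcd(41,22) + gcd(8,65) + gcd(90,28) = 1+1+1+1+2 = 6.
Pick's theorem gives I = A − B/2 + 1 = 4772 − 6/2 + 1 = 4770.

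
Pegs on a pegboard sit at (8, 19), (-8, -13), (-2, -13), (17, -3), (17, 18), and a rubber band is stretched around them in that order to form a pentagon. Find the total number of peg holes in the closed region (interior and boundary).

The shoelace formula gives twice the area as |[8·(-13) − (-8)·19] + [(-8)·(-13) − (-2)·(-13)] + [(-2)·(-3) − 17·(-13)] + [17·18 − 17·(-3)] + [17·19 − 8·18]| = 889, so the area is 444.5.
Along each edge there are gcd(|Δx|,|Δy|)+1 lattice points, so counting each shared vertex once the boundary has gcd(16,32) + gcd(6,0) + gcd(19,10) + gcd(0,21) + gcd(9,1) = 16+6+1+21+1 = 45.
Pick's theorem gives I = A − B/2 + 1 = 444.5 − 45/2 + 1 = 423, so the closed region contains I + B = 423 + 45 = 468 lattice points.

468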